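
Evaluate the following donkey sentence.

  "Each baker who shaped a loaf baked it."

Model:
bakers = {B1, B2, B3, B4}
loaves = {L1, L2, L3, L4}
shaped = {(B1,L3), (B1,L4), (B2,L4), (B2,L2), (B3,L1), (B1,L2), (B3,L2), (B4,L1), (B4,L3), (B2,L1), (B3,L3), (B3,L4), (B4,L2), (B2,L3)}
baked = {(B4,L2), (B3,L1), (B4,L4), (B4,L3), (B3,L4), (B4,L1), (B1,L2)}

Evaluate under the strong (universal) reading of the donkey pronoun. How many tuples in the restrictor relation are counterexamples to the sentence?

8

"it" takes "a loaf" as antecedent — a donkey pronoun bound across the clause boundary.
Strong reading: for every (b,l) with shaped(b,l), baked(b,l).
Restrictor pairs: (B1,L2) ✓  (B1,L3) ✗  (B1,L4) ✗  (B2,L1) ✗  (B2,L2) ✗  (B2,L3) ✗  (B2,L4) ✗  (B3,L1) ✓  (B3,L2) ✗  (B3,L3) ✗  (B3,L4) ✓  (B4,L1) ✓  (B4,L2) ✓  (B4,L3) ✓
Counterexamples (restrictor pairs failing the scope): 8.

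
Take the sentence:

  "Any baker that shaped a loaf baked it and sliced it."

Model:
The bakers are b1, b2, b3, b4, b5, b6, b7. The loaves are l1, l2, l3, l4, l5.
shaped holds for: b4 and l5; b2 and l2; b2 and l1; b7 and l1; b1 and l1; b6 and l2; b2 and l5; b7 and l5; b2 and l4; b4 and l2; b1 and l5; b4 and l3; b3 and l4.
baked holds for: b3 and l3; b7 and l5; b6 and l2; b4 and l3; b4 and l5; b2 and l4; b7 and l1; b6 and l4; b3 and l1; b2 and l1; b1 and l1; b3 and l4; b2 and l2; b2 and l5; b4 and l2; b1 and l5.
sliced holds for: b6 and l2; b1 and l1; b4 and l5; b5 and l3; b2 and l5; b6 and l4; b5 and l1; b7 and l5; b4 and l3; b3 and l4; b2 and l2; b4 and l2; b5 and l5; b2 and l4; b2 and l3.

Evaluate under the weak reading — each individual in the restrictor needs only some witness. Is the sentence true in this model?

True

"it" takes "a loaf" as antecedent — a donkey pronoun bound across the clause boundary.
Weak reading: every baker b with some shaped-loaf has at least one shaped-loaf l such that baked(b,l) ∧ sliced(b,l).
Per baker: b1:✓  b2:✓  b3:✓  b4:✓  b6:✓  b7:✓
Every baker in the restrictor has a witness.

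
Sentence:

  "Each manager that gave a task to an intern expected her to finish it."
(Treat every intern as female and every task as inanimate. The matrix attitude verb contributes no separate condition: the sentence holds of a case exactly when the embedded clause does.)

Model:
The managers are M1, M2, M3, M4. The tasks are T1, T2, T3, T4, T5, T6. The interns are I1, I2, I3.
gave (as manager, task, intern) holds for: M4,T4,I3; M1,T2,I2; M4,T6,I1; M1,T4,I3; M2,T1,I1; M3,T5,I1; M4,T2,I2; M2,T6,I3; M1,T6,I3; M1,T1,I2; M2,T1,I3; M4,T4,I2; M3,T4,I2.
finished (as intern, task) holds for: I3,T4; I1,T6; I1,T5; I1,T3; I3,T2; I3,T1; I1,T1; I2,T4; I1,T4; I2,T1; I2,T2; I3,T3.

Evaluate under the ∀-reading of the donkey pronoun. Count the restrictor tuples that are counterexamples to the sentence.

"her" takes "an intern" as antecedent and "it" takes "a task"; both are donkey pronouns co-varying with the restrictor.
Strong reading: for every (m,t,i) with gave(m,t,i), finished(i,t).
Restrictor triples: (M1,T1,I2)→finished(I2,T1) ✓  (M1,T2,I2)→finished(I2,T2) ✓  (M1,T4,I3)→finished(I3,T4) ✓  (M1,T6,I3)→finished(I3,T6) ✗  (M2,T1,I1)→finished(I1,T1) ✓  (M2,T1,I3)→finished(I3,T1) ✓  (M2,T6,I3)→finished(I3,T6) ✗  (M3,T4,I2)→finished(I2,T4) ✓  (M3,T5,I1)→finished(I1,T5) ✓  (M4,T2,I2)→finished(I2,T2) ✓  (M4,T4,I2)→finished(I2,T4) ✓  (M4,T4,I3)→finished(I3,T4) ✓  (M4,T6,I1)→finished(I1,T6) ✓
Counterexamples (restrictor triples failing the scope): 2.

2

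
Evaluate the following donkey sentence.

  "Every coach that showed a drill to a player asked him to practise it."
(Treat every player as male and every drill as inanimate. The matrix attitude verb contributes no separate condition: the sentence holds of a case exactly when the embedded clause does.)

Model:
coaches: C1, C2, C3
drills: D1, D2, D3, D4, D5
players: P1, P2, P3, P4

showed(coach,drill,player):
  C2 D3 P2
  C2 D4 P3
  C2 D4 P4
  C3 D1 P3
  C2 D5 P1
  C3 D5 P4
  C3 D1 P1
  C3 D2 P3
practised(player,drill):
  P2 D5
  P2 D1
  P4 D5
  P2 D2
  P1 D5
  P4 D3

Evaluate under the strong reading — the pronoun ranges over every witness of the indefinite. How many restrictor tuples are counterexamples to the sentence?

"him" takes "a player" as antecedent and "it" takes "a drill"; both are donkey pronouns co-varying with the restrictor.
Strong reading: for every (c,d,p) with showed(c,d,p), practised(p,d).
Restrictor triples: (C2,D3,P2)→practised(P2,D3) ✗  (C2,D4,P3)→practised(P3,D4) ✗  (C2,D4,P4)→practised(P4,D4) ✗  (C2,D5,P1)→practised(P1,D5) ✓  (C3,D1,P1)→practised(P1,D1) ✗  (C3,D1,P3)→practised(P3,D1) ✗  (C3,D2,P3)→practised(P3,D2) ✗  (C3,D5,P4)→practised(P4,D5) ✓
Counterexamples (restrictor triples failing the scope): 6.

6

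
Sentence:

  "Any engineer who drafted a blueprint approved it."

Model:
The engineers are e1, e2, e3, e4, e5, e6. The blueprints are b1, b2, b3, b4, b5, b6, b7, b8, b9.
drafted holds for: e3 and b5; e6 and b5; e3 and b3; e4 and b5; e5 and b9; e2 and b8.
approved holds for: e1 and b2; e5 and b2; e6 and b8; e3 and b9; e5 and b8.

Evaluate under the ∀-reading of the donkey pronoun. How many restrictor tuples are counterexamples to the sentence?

6

"it" takes "a blueprint" as antecedent — a donkey pronoun bound across the clause boundary.
Strong reading: for every (e,b) with drafted(e,b), approved(e,b).
Restrictor pairs: (e2,b8) ✗  (e3,b3) ✗  (e3,b5) ✗  (e4,b5) ✗  (e5,b9) ✗  (e6,b5) ✗
Counterexamples (restrictor pairs failing the scope): 6.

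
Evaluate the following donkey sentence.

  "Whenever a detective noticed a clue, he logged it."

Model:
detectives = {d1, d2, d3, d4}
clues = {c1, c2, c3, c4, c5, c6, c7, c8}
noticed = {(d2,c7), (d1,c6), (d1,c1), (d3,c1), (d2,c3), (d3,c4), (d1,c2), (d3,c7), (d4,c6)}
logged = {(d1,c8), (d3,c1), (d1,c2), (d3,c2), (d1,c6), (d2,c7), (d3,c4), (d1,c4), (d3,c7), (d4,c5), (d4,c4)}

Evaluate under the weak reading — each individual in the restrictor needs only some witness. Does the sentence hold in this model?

False

"it" takes "a clue" as antecedent — a donkey pronoun bound across the clause boundary.
Weak reading: every detective d with some noticed-clue has at least one noticed-clue c such that logged(d,c).
Per detective: d1:✓  d2:✓  d3:✓  d4:✗
d4 has no witness among its noticed-clues.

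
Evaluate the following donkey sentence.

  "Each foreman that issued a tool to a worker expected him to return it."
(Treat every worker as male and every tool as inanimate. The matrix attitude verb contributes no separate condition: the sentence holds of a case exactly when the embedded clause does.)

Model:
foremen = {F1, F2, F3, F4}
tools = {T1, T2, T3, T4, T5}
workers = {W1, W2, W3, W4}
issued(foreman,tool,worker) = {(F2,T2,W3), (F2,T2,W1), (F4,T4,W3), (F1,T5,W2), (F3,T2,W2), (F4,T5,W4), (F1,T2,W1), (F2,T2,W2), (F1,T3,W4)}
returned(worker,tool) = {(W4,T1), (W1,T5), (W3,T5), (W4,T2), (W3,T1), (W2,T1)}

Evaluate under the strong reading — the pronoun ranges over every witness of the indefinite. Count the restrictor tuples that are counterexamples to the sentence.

"him" takes "a worker" as antecedent and "it" takes "a tool"; both are donkey pronouns co-varying with the restrictor.
Strong reading: for every (f,t,w) with issued(f,t,w), returned(w,t).
Restrictor triples: (F1,T2,W1)→returned(W1,T2) ✗  (F1,T3,W4)→returned(W4,T3) ✗  (F1,T5,W2)→returned(W2,T5) ✗  (F2,T2,W1)→returned(W1,T2) ✗  (F2,T2,W2)→returned(W2,T2) ✗  (F2,T2,W3)→returned(W3,T2) ✗  (F3,T2,W2)→returned(W2,T2) ✗  (F4,T4,W3)→returned(W3,T4) ✗  (F4,T5,W4)→returned(W4,T5) ✗
Counterexamples (restrictor triples failing the scope): 9.

9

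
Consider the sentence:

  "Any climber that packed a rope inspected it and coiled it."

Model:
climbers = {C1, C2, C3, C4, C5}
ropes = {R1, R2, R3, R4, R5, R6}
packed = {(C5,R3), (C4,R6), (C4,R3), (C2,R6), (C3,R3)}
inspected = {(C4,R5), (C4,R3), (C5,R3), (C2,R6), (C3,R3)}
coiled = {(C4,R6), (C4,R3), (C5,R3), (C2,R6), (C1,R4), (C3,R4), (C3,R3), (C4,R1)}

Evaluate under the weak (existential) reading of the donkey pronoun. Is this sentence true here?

True

"it" takes "a rope" as antecedent — a donkey pronoun bound across the clause boundary.
Weak reading: every climber c with some packed-rope has at least one packed-rope r such that inspected(c,r) ∧ coiled(c,r).
Per climber: C2:✓  C3:✓  C4:✓  C5:✓
Every climber in the restrictor has a witness.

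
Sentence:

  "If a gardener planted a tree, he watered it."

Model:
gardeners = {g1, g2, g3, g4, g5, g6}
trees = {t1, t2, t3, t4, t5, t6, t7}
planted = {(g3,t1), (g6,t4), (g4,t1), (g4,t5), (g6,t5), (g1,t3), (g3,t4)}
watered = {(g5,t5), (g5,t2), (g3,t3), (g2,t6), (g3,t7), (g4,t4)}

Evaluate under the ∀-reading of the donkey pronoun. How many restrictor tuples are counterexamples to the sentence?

7

"it" takes "a tree" as antecedent — a donkey pronoun bound across the clause boundary.
Strong reading: for every (g,t) with planted(g,t), watered(g,t).
Restrictor pairs: (g1,t3) ✗  (g3,t1) ✗  (g3,t4) ✗  (g4,t1) ✗  (g4,t5) ✗  (g6,t4) ✗  (g6,t5) ✗
Counterexamples (restrictor pairs failing the scope): 7.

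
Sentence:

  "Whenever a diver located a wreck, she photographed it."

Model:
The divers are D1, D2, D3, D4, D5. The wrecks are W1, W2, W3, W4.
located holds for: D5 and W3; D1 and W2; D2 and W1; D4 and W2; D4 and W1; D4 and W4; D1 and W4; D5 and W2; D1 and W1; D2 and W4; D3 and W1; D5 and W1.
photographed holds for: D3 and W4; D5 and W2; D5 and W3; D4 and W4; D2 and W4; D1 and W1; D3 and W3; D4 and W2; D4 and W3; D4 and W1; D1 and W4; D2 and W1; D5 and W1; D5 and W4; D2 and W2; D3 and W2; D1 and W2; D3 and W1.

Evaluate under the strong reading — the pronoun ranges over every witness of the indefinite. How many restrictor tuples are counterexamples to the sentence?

"it" takes "a wreck" as antecedent — a donkey pronoun bound across the clause boundary.
Strong reading: for every (d,w) with located(d,w), photographed(d,w).
Restrictor pairs: (D1,W1) ✓  (D1,W2) ✓  (D1,W4) ✓  (D2,W1) ✓  (D2,W4) ✓  (D3,W1) ✓  (D4,W1) ✓  (D4,W2) ✓  (D4,W4) ✓  (D5,W1) ✓  (D5,W2) ✓  (D5,W3) ✓
Counterexamples (restrictor pairs failing the scope): 0.

0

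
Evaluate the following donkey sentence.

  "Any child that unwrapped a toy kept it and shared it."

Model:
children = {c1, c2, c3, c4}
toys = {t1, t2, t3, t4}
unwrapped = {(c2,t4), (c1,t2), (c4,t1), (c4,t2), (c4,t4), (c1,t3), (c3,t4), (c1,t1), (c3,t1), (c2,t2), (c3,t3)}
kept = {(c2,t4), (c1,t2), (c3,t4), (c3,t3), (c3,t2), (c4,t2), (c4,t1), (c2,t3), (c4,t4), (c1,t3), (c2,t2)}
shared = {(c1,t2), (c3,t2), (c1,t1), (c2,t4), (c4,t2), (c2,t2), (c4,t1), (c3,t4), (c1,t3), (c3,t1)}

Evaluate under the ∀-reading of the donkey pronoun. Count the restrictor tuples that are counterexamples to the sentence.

"it" takes "a toy" as antecedent — a donkey pronoun bound across the clause boundary.
Strong reading: for every (c,t) with unwrapped(c,t), kept(c,t) ∧ shared(c,t).
Restrictor pairs: (c1,t1) ✗  (c1,t2) ✓  (c1,t3) ✓  (c2,t2) ✓  (c2,t4) ✓  (c3,t1) ✗  (c3,t3) ✗  (c3,t4) ✓  (c4,t1) ✓  (c4,t2) ✓  (c4,t4) ✗
Counterexamples (restrictor pairs failing the scope): 4.

4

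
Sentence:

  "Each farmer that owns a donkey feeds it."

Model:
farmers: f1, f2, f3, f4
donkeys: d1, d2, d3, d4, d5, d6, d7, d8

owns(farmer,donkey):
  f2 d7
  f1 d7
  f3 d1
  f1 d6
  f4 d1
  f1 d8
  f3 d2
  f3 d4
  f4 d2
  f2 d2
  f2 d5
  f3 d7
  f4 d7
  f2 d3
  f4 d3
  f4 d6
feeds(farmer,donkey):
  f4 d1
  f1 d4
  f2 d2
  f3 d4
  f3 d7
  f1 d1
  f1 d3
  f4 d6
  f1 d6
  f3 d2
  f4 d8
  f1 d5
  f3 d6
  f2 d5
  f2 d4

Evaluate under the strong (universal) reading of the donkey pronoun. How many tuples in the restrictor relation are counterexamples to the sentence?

8

"it" takes "a donkey" as antecedent — a donkey pronoun bound across the clause boundary.
Strong reading: for every (f,d) with owns(f,d), feeds(f,d).
Restrictor pairs: (f1,d6) ✓  (f1,d7) ✗  (f1,d8) ✗  (f2,d2) ✓  (f2,d3) ✗  (f2,d5) ✓  (f2,d7) ✗  (f3,d1) ✗  (f3,d2) ✓  (f3,d4) ✓  (f3,d7) ✓  (f4,d1) ✓  (f4,d2) ✗  (f4,d3) ✗  (f4,d6) ✓  (f4,d7) ✗
Counterexamples (restrictor pairs failing the scope): 8.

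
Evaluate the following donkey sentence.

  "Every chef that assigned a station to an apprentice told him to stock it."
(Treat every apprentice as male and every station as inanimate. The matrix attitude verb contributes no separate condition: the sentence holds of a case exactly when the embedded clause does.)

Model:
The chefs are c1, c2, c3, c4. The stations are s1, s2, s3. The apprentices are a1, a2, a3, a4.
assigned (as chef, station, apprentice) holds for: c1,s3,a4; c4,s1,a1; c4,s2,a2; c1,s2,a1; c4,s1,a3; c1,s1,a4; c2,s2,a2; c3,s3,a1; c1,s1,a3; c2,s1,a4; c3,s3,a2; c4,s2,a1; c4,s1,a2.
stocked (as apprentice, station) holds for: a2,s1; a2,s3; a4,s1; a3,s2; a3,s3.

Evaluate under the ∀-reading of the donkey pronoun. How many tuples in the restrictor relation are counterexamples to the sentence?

9

"him" takes "an apprentice" as antecedent and "it" takes "a station"; both are donkey pronouns co-varying with the restrictor.
Strong reading: for every (c,s,a) with assigned(c,s,a), stocked(a,s).
Restrictor triples: (c1,s1,a3)→stocked(a3,s1) ✗  (c1,s1,a4)→stocked(a4,s1) ✓  (c1,s2,a1)→stocked(a1,s2) ✗  (c1,s3,a4)→stocked(a4,s3) ✗  (c2,s1,a4)→stocked(a4,s1) ✓  (c2,s2,a2)→stocked(a2,s2) ✗  (c3,s3,a1)→stocked(a1,s3) ✗  (c3,s3,a2)→stocked(a2,s3) ✓  (c4,s1,a1)→stocked(a1,s1) ✗  (c4,s1,a2)→stocked(a2,s1) ✓  (c4,s1,a3)→stocked(a3,s1) ✗  (c4,s2,a1)→stocked(a1,s2) ✗  (c4,s2,a2)→stocked(a2,s2) ✗
Counterexamples (restrictor triples failing the scope): 9.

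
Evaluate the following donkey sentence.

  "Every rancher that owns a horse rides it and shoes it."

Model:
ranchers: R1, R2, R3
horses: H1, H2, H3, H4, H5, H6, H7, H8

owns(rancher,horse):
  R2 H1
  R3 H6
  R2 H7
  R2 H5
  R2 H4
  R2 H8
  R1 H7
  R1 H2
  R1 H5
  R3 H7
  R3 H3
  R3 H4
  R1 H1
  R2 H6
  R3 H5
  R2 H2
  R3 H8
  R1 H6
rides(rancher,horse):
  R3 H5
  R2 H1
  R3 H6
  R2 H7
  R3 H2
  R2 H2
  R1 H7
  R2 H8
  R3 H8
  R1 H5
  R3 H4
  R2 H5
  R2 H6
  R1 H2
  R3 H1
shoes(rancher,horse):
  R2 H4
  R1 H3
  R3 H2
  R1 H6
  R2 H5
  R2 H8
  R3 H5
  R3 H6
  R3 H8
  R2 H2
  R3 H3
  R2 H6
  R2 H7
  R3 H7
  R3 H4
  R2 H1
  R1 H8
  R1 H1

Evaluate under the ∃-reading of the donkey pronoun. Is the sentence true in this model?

"it" takes "a horse" as antecedent — a donkey pronoun bound across the clause boundary.
Weak reading: every rancher r with some owns-horse has at least one owns-horse h such that rides(r,h) ∧ shoes(r,h).
Per rancher: R1:✗  R2:✓  R3:✓
R1 has no witness among its owns-horses.

False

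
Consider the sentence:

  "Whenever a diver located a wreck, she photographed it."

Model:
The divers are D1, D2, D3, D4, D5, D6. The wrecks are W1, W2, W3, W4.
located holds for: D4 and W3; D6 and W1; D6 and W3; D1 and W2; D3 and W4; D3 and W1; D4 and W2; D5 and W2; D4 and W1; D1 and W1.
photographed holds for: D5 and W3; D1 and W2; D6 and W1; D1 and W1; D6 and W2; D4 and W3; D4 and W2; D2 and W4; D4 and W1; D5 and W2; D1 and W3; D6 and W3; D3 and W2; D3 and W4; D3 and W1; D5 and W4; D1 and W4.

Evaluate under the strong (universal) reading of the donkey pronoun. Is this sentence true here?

"it" takes "a wreck" as antecedent — a donkey pronoun bound across the clause boundary.
Strong reading: for every (d,w) with located(d,w), photographed(d,w).
Restrictor pairs: (D1,W1) ✓  (D1,W2) ✓  (D3,W1) ✓  (D3,W4) ✓  (D4,W1) ✓  (D4,W2) ✓  (D4,W3) ✓  (D5,W2) ✓  (D6,W1) ✓  (D6,W3) ✓
Every restrictor pair satisfies the scope.

True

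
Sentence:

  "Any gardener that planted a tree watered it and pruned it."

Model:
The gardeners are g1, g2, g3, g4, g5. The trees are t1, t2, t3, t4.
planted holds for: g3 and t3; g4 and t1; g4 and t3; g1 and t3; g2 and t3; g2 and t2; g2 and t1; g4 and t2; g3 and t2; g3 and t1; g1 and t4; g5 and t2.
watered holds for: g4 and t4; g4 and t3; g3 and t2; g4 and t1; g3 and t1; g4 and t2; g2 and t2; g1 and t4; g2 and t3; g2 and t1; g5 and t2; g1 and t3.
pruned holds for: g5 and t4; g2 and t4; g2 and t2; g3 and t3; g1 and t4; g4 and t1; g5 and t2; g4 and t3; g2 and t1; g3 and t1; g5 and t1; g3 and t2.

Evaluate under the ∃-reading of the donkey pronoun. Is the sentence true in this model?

True

"it" takes "a tree" as antecedent — a donkey pronoun bound across the clause boundary.
Weak reading: every gardener g with some planted-tree has at least one planted-tree t such that watered(g,t) ∧ pruned(g,t).
Per gardener: g1:✓  g2:✓  g3:✓  g4:✓  g5:✓
Every gardener in the restrictor has a witness.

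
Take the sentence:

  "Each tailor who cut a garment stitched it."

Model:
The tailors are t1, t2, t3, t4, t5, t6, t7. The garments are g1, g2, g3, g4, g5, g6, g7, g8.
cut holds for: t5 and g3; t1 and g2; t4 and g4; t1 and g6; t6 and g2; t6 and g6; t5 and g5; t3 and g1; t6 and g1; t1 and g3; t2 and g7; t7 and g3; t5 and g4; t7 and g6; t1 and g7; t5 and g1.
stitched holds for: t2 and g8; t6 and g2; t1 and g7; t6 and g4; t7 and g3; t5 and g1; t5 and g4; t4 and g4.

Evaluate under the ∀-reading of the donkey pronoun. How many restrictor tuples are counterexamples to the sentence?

"it" takes "a garment" as antecedent — a donkey pronoun bound across the clause boundary.
Strong reading: for every (t,g) with cut(t,g), stitched(t,g).
Restrictor pairs: (t1,g2) ✗  (t1,g3) ✗  (t1,g6) ✗  (t1,g7) ✓  (t2,g7) ✗  (t3,g1) ✗  (t4,g4) ✓  (t5,g1) ✓  (t5,g3) ✗  (t5,g4) ✓  (t5,g5) ✗  (t6,g1) ✗  (t6,g2) ✓  (t6,g6) ✗  (t7,g3) ✓  (t7,g6) ✗
Counterexamples (restrictor pairs failing the scope): 10.

10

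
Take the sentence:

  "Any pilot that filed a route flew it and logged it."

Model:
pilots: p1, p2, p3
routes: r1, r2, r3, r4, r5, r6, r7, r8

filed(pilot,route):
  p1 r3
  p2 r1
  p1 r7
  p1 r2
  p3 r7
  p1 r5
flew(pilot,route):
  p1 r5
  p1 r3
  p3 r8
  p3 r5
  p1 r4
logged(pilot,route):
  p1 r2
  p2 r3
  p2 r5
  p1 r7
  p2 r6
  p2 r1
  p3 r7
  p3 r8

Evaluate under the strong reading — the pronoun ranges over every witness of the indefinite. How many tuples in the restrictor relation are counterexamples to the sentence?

"it" takes "a route" as antecedent — a donkey pronoun bound across the clause boundary.
Strong reading: for every (p,r) with filed(p,r), flew(p,r) ∧ logged(p,r).
Restrictor pairs: (p1,r2) ✗  (p1,r3) ✗  (p1,r5) ✗  (p1,r7) ✗  (p2,r1) ✗  (p3,r7) ✗
Counterexamples (restrictor pairs failing the scope): 6.

6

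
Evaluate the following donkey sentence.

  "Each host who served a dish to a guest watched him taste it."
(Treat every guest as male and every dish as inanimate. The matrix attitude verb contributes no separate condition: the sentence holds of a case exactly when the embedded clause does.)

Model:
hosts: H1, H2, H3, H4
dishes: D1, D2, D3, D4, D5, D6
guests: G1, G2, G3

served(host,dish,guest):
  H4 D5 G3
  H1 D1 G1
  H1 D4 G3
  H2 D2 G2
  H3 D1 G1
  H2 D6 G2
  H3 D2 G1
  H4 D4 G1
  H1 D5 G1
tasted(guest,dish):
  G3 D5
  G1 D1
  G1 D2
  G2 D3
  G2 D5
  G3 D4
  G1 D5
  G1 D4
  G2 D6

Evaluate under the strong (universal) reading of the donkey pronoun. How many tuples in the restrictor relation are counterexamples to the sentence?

"him" takes "a guest" as antecedent and "it" takes "a dish"; both are donkey pronouns co-varying with the restrictor.
Strong reading: for every (h,d,g) with served(h,d,g), tasted(g,d).
Restrictor triples: (H1,D1,G1)→tasted(G1,D1) ✓  (H1,D4,G3)→tasted(G3,D4) ✓  (H1,D5,G1)→tasted(G1,D5) ✓  (H2,D2,G2)→tasted(G2,D2) ✗  (H2,D6,G2)→tasted(G2,D6) ✓  (H3,D1,G1)→tasted(G1,D1) ✓  (H3,D2,G1)→tasted(G1,D2) ✓  (H4,D4,G1)→tasted(G1,D4) ✓  (H4,D5,G3)→tasted(G3,D5) ✓
Counterexamples (restrictor triples failing the scope): 1.

1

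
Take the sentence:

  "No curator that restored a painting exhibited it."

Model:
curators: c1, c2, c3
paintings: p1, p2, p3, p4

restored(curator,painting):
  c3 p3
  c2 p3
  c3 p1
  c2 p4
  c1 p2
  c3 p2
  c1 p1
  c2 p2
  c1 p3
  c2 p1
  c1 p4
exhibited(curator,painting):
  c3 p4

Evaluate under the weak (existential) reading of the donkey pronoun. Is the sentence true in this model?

"it" takes "a painting" as antecedent — a donkey pronoun bound across the clause boundary.
Truth condition: for no (c,p) with restored(c,p) does exhibited(c,p) hold.
Restrictor pairs — does the scope hold? (c1,p1):fails  (c1,p2):fails  (c1,p3):fails  (c1,p4):fails  (c2,p1):fails  (c2,p2):fails  (c2,p3):fails  (c2,p4):fails  (c3,p1):fails  (c3,p2):fails  (c3,p3):fails
Scope holds for no restrictor pair, so the sentence is true.

True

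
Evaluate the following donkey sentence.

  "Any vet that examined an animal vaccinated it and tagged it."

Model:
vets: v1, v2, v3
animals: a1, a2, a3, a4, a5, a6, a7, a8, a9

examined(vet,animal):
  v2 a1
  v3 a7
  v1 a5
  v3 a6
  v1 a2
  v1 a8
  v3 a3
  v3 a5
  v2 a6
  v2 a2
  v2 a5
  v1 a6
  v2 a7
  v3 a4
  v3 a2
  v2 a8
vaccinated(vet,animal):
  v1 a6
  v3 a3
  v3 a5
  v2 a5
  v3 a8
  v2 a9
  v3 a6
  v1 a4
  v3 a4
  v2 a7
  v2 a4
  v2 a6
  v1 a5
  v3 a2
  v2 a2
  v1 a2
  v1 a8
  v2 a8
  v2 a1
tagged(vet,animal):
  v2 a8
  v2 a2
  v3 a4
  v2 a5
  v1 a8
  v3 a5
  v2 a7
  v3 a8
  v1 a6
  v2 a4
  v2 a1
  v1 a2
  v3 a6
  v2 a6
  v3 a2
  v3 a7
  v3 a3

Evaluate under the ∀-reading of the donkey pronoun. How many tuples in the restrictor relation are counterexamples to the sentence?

"it" takes "an animal" as antecedent — a donkey pronoun bound across the clause boundary.
Strong reading: for every (v,a) with examined(v,a), vaccinated(v,a) ∧ tagged(v,a).
Restrictor pairs: (v1,a2) ✓  (v1,a5) ✗  (v1,a6) ✓  (v1,a8) ✓  (v2,a1) ✓  (v2,a2) ✓  (v2,a5) ✓  (v2,a6) ✓  (v2,a7) ✓  (v2,a8) ✓  (v3,a2) ✓  (v3,a3) ✓  (v3,a4) ✓  (v3,a5) ✓  (v3,a6) ✓  (v3,a7) ✗
Counterexamples (restrictor pairs failing the scope): 2.

2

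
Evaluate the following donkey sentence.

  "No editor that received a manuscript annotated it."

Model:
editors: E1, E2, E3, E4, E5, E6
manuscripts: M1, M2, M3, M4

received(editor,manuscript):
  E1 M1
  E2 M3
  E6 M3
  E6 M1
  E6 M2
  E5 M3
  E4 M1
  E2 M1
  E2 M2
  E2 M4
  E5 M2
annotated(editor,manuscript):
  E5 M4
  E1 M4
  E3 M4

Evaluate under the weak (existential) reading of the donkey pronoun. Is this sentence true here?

"it" takes "a manuscript" as antecedent — a donkey pronoun bound across the clause boundary.
Truth condition: for no (e,m) with received(e,m) does annotated(e,m) hold.
Restrictor pairs — does the scope hold? (E1,M1):fails  (E2,M1):fails  (E2,M2):fails  (E2,M3):fails  (E2,M4):fails  (E4,M1):fails  (E5,M2):fails  (E5,M3):fails  (E6,M1):fails  (E6,M2):fails  (E6,M3):fails
Scope holds for no restrictor pair, so the sentence is true.

True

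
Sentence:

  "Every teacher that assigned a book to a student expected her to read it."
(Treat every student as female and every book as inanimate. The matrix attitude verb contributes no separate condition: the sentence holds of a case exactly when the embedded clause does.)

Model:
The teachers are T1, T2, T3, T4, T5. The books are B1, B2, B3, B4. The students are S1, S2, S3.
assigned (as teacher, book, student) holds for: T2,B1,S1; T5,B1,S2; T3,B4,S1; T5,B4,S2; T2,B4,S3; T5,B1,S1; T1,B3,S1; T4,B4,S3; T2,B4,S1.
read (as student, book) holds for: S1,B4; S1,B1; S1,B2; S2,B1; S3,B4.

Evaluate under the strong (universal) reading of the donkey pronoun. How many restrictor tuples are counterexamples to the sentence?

2

"her" takes "a student" as antecedent and "it" takes "a book"; both are donkey pronouns co-varying with the restrictor.
Strong reading: for every (t,b,s) with assigned(t,b,s), read(s,b).
Restrictor triples: (T1,B3,S1)→read(S1,B3) ✗  (T2,B1,S1)→read(S1,B1) ✓  (T2,B4,S1)→read(S1,B4) ✓  (T2,B4,S3)→read(S3,B4) ✓  (T3,B4,S1)→read(S1,B4) ✓  (T4,B4,S3)→read(S3,B4) ✓  (T5,B1,S1)→read(S1,B1) ✓  (T5,B1,S2)→read(S2,B1) ✓  (T5,B4,S2)→read(S2,B4) ✗
Counterexamples (restrictor triples failing the scope): 2.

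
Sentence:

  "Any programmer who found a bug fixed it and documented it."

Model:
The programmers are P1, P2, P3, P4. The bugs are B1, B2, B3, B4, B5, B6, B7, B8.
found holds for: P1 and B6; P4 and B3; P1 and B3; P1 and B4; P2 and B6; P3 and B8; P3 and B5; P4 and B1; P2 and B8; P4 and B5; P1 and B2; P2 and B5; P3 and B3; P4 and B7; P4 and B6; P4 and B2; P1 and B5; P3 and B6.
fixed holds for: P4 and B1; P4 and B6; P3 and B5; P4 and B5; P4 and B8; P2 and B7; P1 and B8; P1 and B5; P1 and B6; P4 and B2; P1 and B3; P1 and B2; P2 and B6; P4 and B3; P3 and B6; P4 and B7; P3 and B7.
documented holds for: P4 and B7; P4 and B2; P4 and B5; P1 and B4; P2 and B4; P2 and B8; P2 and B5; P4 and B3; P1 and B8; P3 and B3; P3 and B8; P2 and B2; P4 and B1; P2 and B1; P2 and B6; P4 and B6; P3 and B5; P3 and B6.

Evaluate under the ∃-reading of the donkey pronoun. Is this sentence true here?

"it" takes "a bug" as antecedent — a donkey pronoun bound across the clause boundary.
Weak reading: every programmer p with some found-bug has at least one found-bug b such that fixed(p,b) ∧ documented(p,b).
Per programmer: P1:✗  P2:✓  P3:✓  P4:✓
P1 has no witness among its found-bugs.

False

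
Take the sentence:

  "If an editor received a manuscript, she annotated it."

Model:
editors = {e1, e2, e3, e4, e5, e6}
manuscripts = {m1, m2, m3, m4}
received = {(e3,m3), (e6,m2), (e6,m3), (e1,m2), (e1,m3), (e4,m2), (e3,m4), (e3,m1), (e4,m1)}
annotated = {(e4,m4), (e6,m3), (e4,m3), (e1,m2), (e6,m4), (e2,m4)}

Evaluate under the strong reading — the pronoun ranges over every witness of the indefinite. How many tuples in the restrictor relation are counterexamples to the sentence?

"it" takes "a manuscript" as antecedent — a donkey pronoun bound across the clause boundary.
Strong reading: for every (e,m) with received(e,m), annotated(e,m).
Restrictor pairs: (e1,m2) ✓  (e1,m3) ✗  (e3,m1) ✗  (e3,m3) ✗  (e3,m4) ✗  (e4,m1) ✗  (e4,m2) ✗  (e6,m2) ✗  (e6,m3) ✓
Counterexamples (restrictor pairs failing the scope): 7.

7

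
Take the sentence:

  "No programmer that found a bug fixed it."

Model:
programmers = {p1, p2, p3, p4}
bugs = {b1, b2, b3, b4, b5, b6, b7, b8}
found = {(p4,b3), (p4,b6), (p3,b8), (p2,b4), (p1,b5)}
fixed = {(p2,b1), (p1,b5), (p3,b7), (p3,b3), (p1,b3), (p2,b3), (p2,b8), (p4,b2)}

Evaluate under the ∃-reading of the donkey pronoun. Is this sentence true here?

False

"it" takes "a bug" as antecedent — a donkey pronoun bound across the clause boundary.
Truth condition: for no (p,b) with found(p,b) does fixed(p,b) hold.
Restrictor pairs — does the scope hold? (p1,b5):holds  (p2,b4):fails  (p3,b8):fails  (p4,b3):fails  (p4,b6):fails
Scope holds for 1 pair(s), so the sentence is false.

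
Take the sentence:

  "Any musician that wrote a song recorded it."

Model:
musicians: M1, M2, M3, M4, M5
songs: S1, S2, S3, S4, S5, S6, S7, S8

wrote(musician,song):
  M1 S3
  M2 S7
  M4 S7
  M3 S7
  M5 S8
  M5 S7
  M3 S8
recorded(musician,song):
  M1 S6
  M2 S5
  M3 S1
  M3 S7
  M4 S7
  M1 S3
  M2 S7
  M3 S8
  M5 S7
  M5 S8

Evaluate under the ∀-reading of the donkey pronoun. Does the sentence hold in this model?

True

"it" takes "a song" as antecedent — a donkey pronoun bound across the clause boundary.
Strong reading: for every (m,s) with wrote(m,s), recorded(m,s).
Restrictor pairs: (M1,S3) ✓  (M2,S7) ✓  (M3,S7) ✓  (M3,S8) ✓  (M4,S7) ✓  (M5,S7) ✓  (M5,S8) ✓
Every restrictor pair satisfies the scope.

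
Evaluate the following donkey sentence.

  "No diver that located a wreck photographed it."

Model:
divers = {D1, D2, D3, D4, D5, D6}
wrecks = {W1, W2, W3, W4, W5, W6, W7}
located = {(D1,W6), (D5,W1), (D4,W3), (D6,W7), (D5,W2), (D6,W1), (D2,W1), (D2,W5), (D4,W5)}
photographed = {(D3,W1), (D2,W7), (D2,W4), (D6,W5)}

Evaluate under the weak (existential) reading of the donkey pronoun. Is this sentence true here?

True

"it" takes "a wreck" as antecedent — a donkey pronoun bound across the clause boundary.
Truth condition: for no (d,w) with located(d,w) does photographed(d,w) hold.
Restrictor pairs — does the scope hold? (D1,W6):fails  (D2,W1):fails  (D2,W5):fails  (D4,W3):fails  (D4,W5):fails  (D5,W1):fails  (D5,W2):fails  (D6,W1):fails  (D6,W7):fails
Scope holds for no restrictor pair, so the sentence is true.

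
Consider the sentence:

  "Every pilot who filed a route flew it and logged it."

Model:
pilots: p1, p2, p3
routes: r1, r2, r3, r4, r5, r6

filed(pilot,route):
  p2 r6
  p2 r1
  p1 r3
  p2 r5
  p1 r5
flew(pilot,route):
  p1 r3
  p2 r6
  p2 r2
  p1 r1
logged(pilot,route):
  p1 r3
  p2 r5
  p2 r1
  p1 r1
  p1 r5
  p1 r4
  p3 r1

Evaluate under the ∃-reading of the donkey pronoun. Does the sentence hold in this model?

"it" takes "a route" as antecedent — a donkey pronoun bound across the clause boundary.
Weak reading: every pilot p with some filed-route has at least one filed-route r such that flew(p,r) ∧ logged(p,r).
Per pilot: p1:✓  p2:✗
p2 has no witness among its filed-routes.

False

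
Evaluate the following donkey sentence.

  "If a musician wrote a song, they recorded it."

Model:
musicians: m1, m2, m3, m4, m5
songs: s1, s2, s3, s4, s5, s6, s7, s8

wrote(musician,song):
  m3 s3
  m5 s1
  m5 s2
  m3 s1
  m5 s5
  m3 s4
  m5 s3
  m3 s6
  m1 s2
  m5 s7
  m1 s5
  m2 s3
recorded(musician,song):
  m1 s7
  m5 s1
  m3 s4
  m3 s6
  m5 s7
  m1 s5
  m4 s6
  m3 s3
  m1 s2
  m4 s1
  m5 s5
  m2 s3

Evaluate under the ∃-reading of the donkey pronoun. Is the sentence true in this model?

True

"it" takes "a song" as antecedent — a donkey pronoun bound across the clause boundary.
Weak reading: every musician m with some wrote-song has at least one wrote-song s such that recorded(m,s).
Per musician: m1:✓  m2:✓  m3:✓  m5:✓
Every musician in the restrictor has a witness.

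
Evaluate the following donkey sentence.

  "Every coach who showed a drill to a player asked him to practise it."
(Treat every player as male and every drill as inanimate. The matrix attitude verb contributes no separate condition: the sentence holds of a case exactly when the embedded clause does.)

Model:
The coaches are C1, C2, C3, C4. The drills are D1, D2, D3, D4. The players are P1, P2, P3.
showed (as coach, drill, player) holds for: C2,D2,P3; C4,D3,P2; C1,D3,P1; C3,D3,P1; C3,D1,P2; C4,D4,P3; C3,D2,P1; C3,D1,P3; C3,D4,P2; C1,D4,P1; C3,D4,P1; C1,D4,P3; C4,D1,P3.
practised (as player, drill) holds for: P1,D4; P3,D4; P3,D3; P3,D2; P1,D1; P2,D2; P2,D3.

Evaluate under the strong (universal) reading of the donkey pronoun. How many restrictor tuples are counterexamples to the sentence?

"him" takes "a player" as antecedent and "it" takes "a drill"; both are donkey pronouns co-varying with the restrictor.
Strong reading: for every (c,d,p) with showed(c,d,p), practised(p,d).
Restrictor triples: (C1,D3,P1)→practised(P1,D3) ✗  (C1,D4,P1)→practised(P1,D4) ✓  (C1,D4,P3)→practised(P3,D4) ✓  (C2,D2,P3)→practised(P3,D2) ✓  (C3,D1,P2)→practised(P2,D1) ✗  (C3,D1,P3)→practised(P3,D1) ✗  (C3,D2,P1)→practised(P1,D2) ✗  (C3,D3,P1)→practised(P1,D3) ✗  (C3,D4,P1)→practised(P1,D4) ✓  (C3,D4,P2)→practised(P2,D4) ✗  (C4,D1,P3)→practised(P3,D1) ✗  (C4,D3,P2)→practised(P2,D3) ✓  (C4,D4,P3)→practised(P3,D4) ✓
Counterexamples (restrictor triples failing the scope): 7.

7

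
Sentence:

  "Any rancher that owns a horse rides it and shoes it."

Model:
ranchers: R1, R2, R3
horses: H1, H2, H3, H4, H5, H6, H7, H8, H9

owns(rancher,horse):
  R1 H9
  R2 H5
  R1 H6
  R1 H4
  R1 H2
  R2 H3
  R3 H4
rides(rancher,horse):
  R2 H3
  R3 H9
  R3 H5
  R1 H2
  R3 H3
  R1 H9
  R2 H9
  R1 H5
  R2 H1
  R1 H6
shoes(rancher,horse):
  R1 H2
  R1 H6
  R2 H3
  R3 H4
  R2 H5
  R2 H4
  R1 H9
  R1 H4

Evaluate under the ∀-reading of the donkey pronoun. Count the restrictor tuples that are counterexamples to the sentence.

"it" takes "a horse" as antecedent — a donkey pronoun bound across the clause boundary.
Strong reading: for every (r,h) with owns(r,h), rides(r,h) ∧ shoes(r,h).
Restrictor pairs: (R1,H2) ✓  (R1,H4) ✗  (R1,H6) ✓  (R1,H9) ✓  (R2,H3) ✓  (R2,H5) ✗  (R3,H4) ✗
Counterexamples (restrictor pairs failing the scope): 3.

3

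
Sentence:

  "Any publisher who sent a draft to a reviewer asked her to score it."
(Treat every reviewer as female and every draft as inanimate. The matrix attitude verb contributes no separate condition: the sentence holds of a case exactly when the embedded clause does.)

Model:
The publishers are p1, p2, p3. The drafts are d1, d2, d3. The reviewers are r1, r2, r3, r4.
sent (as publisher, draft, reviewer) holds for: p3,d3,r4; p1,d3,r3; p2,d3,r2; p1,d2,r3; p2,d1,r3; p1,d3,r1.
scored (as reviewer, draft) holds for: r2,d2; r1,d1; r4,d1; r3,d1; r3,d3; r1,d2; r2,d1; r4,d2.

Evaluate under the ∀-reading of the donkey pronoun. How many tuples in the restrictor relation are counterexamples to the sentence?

4

"her" takes "a reviewer" as antecedent and "it" takes "a draft"; both are donkey pronouns co-varying with the restrictor.
Strong reading: for every (p,d,r) with sent(p,d,r), scored(r,d).
Restrictor triples: (p1,d2,r3)→scored(r3,d2) ✗  (p1,d3,r1)→scored(r1,d3) ✗  (p1,d3,r3)→scored(r3,d3) ✓  (p2,d1,r3)→scored(r3,d1) ✓  (p2,d3,r2)→scored(r2,d3) ✗  (p3,d3,r4)→scored(r4,d3) ✗
Counterexamples (restrictor triples failing the scope): 4.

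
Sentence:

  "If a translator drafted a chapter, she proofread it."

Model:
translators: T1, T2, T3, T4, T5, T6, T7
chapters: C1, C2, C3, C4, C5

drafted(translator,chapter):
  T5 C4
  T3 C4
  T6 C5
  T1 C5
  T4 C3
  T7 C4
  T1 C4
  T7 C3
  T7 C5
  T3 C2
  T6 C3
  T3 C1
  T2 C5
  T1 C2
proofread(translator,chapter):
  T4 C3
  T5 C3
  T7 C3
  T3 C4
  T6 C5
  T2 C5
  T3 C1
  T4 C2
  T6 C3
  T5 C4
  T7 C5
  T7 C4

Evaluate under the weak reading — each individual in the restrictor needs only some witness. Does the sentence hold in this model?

False

"it" takes "a chapter" as antecedent — a donkey pronoun bound across the clause boundary.
Weak reading: every translator t with some drafted-chapter has at least one drafted-chapter c such that proofread(t,c).
Per translator: T1:✗  T2:✓  T3:✓  T4:✓  T5:✓  T6:✓  T7:✓
T1 has no witness among its drafted-chapters.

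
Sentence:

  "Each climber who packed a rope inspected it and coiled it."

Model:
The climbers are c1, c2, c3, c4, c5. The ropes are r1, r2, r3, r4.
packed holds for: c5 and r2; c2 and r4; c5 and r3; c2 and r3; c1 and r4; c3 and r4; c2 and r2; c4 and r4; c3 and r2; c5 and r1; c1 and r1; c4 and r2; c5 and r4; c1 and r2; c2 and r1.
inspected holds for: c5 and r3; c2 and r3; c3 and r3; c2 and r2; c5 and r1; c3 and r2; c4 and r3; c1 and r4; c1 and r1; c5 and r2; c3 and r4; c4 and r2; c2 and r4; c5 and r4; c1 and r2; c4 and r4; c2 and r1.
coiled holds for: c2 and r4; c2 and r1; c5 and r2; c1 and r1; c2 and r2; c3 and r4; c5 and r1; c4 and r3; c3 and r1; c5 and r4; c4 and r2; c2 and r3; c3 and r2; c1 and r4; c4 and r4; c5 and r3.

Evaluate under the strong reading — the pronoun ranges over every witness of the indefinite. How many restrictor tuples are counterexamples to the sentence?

"it" takes "a rope" as antecedent — a donkey pronoun bound across the clause boundary.
Strong reading: for every (c,r) with packed(c,r), inspected(c,r) ∧ coiled(c,r).
Restrictor pairs: (c1,r1) ✓  (c1,r2) ✗  (c1,r4) ✓  (c2,r1) ✓  (c2,r2) ✓  (c2,r3) ✓  (c2,r4) ✓  (c3,r2) ✓  (c3,r4) ✓  (c4,r2) ✓  (c4,r4) ✓  (c5,r1) ✓  (c5,r2) ✓  (c5,r3) ✓  (c5,r4) ✓
Counterexamples (restrictor pairs failing the scope): 1.

1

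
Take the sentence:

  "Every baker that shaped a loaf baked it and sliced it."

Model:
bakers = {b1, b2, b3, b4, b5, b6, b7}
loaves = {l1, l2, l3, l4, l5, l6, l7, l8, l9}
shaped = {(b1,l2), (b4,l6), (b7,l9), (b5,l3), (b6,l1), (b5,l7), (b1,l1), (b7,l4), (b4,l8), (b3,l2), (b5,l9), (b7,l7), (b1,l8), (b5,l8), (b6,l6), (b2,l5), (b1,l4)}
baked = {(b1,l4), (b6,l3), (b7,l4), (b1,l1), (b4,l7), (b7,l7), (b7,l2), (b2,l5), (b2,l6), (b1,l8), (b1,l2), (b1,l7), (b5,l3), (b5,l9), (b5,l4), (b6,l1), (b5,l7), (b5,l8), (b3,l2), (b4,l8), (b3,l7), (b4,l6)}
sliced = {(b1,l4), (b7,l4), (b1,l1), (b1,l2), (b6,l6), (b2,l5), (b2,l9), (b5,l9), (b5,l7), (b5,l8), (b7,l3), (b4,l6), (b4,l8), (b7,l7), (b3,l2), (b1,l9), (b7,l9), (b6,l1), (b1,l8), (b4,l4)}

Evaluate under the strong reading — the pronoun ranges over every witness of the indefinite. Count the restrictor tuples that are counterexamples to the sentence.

"it" takes "a loaf" as antecedent — a donkey pronoun bound across the clause boundary.
Strong reading: for every (b,l) with shaped(b,l), baked(b,l) ∧ sliced(b,l).
Restrictor pairs: (b1,l1) ✓  (b1,l2) ✓  (b1,l4) ✓  (b1,l8) ✓  (b2,l5) ✓  (b3,l2) ✓  (b4,l6) ✓  (b4,l8) ✓  (b5,l3) ✗  (b5,l7) ✓  (b5,l8) ✓  (b5,l9) ✓  (b6,l1) ✓  (b6,l6) ✗  (b7,l4) ✓  (b7,l7) ✓  (b7,l9) ✗
Counterexamples (restrictor pairs failing the scope): 3.

3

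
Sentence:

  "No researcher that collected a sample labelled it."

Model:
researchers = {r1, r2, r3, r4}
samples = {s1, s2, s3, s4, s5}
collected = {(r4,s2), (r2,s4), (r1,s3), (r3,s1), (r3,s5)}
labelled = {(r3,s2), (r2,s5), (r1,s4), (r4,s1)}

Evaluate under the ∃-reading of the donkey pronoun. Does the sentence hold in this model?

True

"it" takes "a sample" as antecedent — a donkey pronoun bound across the clause boundary.
Truth condition: for no (r,s) with collected(r,s) does labelled(r,s) hold.
Restrictor pairs — does the scope hold? (r1,s3):fails  (r2,s4):fails  (r3,s1):fails  (r3,s5):fails  (r4,s2):fails
Scope holds for no restrictor pair, so the sentence is true.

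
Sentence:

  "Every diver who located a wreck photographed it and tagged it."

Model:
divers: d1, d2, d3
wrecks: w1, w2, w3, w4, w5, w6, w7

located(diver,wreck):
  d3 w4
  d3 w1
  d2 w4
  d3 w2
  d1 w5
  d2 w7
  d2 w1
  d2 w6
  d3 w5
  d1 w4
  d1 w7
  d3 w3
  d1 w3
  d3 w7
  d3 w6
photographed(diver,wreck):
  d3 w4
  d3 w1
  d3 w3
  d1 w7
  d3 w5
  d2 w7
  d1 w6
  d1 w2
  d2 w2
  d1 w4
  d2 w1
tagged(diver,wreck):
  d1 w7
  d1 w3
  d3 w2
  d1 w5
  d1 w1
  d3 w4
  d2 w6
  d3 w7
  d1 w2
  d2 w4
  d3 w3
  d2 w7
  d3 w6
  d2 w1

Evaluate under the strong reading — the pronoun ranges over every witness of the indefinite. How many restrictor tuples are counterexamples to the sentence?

"it" takes "a wreck" as antecedent — a donkey pronoun bound across the clause boundary.
Strong reading: for every (d,w) with located(d,w), photographed(d,w) ∧ tagged(d,w).
Restrictor pairs: (d1,w3) ✗  (d1,w4) ✗  (d1,w5) ✗  (d1,w7) ✓  (d2,w1) ✓  (d2,w4) ✗  (d2,w6) ✗  (d2,w7) ✓  (d3,w1) ✗  (d3,w2) ✗  (d3,w3) ✓  (d3,w4) ✓  (d3,w5) ✗  (d3,w6) ✗  (d3,w7) ✗
Counterexamples (restrictor pairs failing the scope): 10.

10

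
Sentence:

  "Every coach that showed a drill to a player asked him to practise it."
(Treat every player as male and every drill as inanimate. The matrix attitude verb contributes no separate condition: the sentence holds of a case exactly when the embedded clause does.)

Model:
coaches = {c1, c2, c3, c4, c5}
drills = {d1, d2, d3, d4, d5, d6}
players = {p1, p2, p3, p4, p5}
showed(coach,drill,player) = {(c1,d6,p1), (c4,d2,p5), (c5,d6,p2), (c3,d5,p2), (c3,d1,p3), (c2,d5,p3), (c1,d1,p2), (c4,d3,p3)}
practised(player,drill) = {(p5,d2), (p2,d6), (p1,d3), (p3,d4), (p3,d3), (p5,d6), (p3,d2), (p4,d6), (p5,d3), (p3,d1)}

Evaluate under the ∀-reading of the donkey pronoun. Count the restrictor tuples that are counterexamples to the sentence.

4

"him" takes "a player" as antecedent and "it" takes "a drill"; both are donkey pronouns co-varying with the restrictor.
Strong reading: for every (c,d,p) with showed(c,d,p), practised(p,d).
Restrictor triples: (c1,d1,p2)→practised(p2,d1) ✗  (c1,d6,p1)→practised(p1,d6) ✗  (c2,d5,p3)→practised(p3,d5) ✗  (c3,d1,p3)→practised(p3,d1) ✓  (c3,d5,p2)→practised(p2,d5) ✗  (c4,d2,p5)→practised(p5,d2) ✓  (c4,d3,p3)→practised(p3,d3) ✓  (c5,d6,p2)→practised(p2,d6) ✓
Counterexamples (restrictor triples failing the scope): 4.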